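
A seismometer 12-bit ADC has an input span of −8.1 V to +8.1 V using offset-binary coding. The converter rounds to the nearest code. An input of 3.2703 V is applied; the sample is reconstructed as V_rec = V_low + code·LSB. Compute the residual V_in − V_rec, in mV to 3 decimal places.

LSB = 16.2/2^12 = 3.955 mV.
(3.2703 − (−8.1))/0.00395508 = 2874.8610; round gives code 2875.
V_rec = (−8.1) + 2875·0.00395508 = 3.2708496 V.
Error = 3.2703 − 3.2708496 = -0.000549609 V = -0.550 mV.

-0.550 mV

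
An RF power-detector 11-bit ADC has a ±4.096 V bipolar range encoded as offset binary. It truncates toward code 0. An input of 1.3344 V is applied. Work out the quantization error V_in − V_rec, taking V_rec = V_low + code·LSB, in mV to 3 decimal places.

LSB = 8.192/2^11 = 4.000 mV.
(V_in − V_low)/LSB = (1.3344 − (−4.096))/0.004 = 1357.6000 → code 1357 (floor).
V_rec = (−4.096) + 1357·0.004 = 1.332 V.
Error = 1.3344 − 1.332 = 0.0024 V = 2.400 mV.

2.400 mV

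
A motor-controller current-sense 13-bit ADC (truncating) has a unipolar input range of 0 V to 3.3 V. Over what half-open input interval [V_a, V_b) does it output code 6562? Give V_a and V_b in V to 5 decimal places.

[2.64338 V, 2.64379 V)

LSB = 3.3/2^13 = 402.83 µV.
V_a = V_low + 6562·LSB = 2.64338 V; V_b = V_low + 6563·LSB = 2.64379 V.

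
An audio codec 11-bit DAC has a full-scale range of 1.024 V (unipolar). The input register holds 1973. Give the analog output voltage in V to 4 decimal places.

LSB = 1.024 V / 2^11 = 0.500 mV.
V_out = 0 + 1973 × 0.0005 V = 0.9865 V.

0.9865 V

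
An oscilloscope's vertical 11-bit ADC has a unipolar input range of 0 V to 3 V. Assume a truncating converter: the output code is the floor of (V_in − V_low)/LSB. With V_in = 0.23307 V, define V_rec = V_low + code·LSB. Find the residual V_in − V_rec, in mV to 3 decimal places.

Step size: 3 V ÷ 2^11 = 1.465 mV.
(V_in − V_low)/LSB = (0.23307 − 0)/0.00146484 = 159.1091 → code 159 (floor).
Reconstructed: 0.23291016 V.
Error = 0.23307 − 0.23291016 = 0.000159844 V = 0.160 mV.

0.160 mV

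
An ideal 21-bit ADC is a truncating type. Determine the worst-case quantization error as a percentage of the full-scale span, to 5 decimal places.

0.00005 %

Truncating → worst-case error = 1 LSB = V_FS/2^21, so 100/2097152 = 4.76837e-05 % of full scale.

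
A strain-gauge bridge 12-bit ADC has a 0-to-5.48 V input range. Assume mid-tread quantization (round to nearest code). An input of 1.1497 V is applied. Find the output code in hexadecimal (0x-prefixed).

LSB = 5.48 V / 4096 = 1.338 mV.
(1.1497 − 0) / 0.00133789 = 859.338 LSBs.
Round → code 859.
In hexadecimal (0x-prefixed): 0x35B.

code 0x35B (decimal 859)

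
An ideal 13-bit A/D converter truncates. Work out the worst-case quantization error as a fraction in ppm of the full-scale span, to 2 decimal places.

122.07 ppm

Truncating → worst-case error = 1 LSB = V_FS/2^13, so 1e+06/8192 = 122.07 ppm of full scale.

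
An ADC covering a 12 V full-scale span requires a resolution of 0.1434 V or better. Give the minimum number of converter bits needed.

7 bits

Number of steps required ≥ 12 V / 0.1434 V = 83.68.
Need 2^N ≥ 83.68; 2^6 = 64, 2^7 = 128.
Minimum N = 7.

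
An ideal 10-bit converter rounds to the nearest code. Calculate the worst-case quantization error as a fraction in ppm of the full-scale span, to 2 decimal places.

488.28 ppm

Rounding → worst-case error = ½ LSB = V_FS/2^11, so 1e+06/2048 = 488.281 ppm of full scale.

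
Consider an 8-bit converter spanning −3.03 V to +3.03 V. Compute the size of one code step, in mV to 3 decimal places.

Full-scale span = 6.06 V.
LSB = 6.06 / 2^8 = 6.06 / 256 = 0.0236719 V = 23.672 mV.

23.672 mV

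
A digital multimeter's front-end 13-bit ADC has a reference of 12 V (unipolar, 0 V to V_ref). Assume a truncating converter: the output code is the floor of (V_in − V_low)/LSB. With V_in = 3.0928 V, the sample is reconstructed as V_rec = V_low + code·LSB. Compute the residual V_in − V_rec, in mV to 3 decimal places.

LSB = 12/2^13 = 1.465 mV.
(V_in − V_low)/LSB = (3.0928 − 0)/0.00146484 = 2111.3515 → code 2111 (floor).
Code 2111 maps back to 0 + 2111×0.00146484 V = 3.0922852 V.
Error = 3.0928 − 3.0922852 = 0.000514844 V = 0.515 mV.

0.515 mV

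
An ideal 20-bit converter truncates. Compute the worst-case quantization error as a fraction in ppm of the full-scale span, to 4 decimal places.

Truncating → worst-case error = 1 LSB = V_FS/2^20, so 1e+06/1048576 = 0.953674 ppm of full scale.

0.9537 ppm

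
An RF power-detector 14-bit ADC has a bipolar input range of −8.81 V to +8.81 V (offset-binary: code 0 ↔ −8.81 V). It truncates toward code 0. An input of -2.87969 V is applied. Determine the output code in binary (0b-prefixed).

code 0b1010110001010 (decimal 5514)

Full-scale span = 17.62 V; LSB = 17.62/2^14 = 1.075 mV.
(V_in − V_low)/LSB = (-2.87969 − (−8.81)) / 0.00107544 = 5514.313.
⌊·⌋(5514.313) = 5514.
In binary (0b-prefixed): 0b1010110001010.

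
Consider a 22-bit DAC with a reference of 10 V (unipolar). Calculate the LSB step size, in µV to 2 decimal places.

2.38 µV

Full-scale span = 10 V.
LSB = 10 / 2^22 = 10 / 4194304 = 2.38419e-06 V = 2.38 µV.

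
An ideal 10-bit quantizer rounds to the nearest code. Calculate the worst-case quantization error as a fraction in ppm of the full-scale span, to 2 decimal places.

Rounding → worst-case error = ½ LSB = V_FS/2^11, so 1e+06/2048 = 488.281 ppm of full scale.

488.28 ppm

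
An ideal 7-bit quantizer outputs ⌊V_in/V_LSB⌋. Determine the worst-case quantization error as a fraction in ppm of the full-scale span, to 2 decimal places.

7812.50 ppm

Truncating → worst-case error = 1 LSB = V_FS/2^7, so 1e+06/128 = 7812.5 ppm of full scale.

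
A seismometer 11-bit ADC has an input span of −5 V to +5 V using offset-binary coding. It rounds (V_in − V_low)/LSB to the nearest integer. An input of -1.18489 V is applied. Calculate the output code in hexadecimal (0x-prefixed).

code 0x30D (decimal 781)

With 2048 levels over 10 V, one step is 4.883 mV.
Input sits at 781.335 steps above V_low.
round(781.335) = 781.
In hexadecimal (0x-prefixed): 0x30D.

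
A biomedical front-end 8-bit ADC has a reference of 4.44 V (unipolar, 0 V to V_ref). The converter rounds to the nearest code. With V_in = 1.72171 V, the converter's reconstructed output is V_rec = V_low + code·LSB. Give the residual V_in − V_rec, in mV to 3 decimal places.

4.679 mV

One LSB is 4.44 V / 256 = 17.344 mV.
Scaled input = 99.2698 LSBs, so code = 99.
Code 99 maps back to 0 + 99×0.0173438 V = 1.7170313 V.
Error = 1.72171 − 1.7170313 = 0.00467875 V = 4.679 mV.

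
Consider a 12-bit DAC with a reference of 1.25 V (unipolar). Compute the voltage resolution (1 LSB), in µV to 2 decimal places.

Full-scale span = 1.25 V.
LSB = 1.25 / 2^12 = 1.25 / 4096 = 0.000305176 V = 305.18 µV.

305.18 µV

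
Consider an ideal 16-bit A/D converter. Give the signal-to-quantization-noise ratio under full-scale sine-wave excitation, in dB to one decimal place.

SNR ≈ 6.02·N + 1.76 dB = 6.02·16 + 1.76 = 98.08 dB.

98.1 dB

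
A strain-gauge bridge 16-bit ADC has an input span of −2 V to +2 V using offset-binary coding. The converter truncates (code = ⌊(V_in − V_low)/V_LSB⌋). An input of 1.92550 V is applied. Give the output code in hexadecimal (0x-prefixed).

With 65536 levels over 4 V, one step is 61.04 µV.
Input sits at 64315.392 steps above V_low.
Floor → code 64315.
In hexadecimal (0x-prefixed): 0xFB3B.

code 0xFB3B (decimal 64315)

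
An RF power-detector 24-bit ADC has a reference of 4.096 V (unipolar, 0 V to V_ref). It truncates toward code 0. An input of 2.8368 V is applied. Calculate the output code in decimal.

Full-scale span = 4.096 V; LSB = 4.096/2^24 = 0.24 µV.
(2.8368 − 0) / 2.44141e-07 = 11619532.800 LSBs.
⌊·⌋(11619532.800) = 11619532.

code 11619532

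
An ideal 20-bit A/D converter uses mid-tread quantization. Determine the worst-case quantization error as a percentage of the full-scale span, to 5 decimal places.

0.00005 %

Rounding → worst-case error = ½ LSB = V_FS/2^21, so 100/2097152 = 4.76837e-05 % of full scale.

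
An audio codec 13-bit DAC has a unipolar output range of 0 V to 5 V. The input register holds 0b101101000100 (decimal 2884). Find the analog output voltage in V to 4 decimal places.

1.7603 V

LSB = 5 V / 2^13 = 0.610 mV.
Code 0b101101000100 = 2884 decimal.
V_out = 0 + 2884 × 0.000610352 V = 1.76025 V.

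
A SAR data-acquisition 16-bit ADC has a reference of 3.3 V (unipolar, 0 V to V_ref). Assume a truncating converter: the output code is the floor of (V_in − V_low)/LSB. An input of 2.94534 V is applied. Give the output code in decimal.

code 58492

With 65536 levels over 3.3 V, one step is 50.35 µV.
(2.94534 − 0) / 5.0354e-05 = 58492.667 LSBs.
⌊·⌋(58492.667) = 58492.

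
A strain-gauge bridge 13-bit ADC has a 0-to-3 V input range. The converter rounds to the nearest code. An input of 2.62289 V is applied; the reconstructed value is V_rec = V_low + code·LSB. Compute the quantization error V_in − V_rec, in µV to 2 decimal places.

87.27 µV

LSB = 3/2^13 = 366.21 µV.
(V_in − V_low)/LSB = (2.62289 − 0)/0.000366211 = 7162.2383 → code 7162 (round).
Code 7162 maps back to 0 + 7162×0.000366211 V = 2.6228027 V.
V_in − V_rec = 8.72656e-05 V = 87.27 µV.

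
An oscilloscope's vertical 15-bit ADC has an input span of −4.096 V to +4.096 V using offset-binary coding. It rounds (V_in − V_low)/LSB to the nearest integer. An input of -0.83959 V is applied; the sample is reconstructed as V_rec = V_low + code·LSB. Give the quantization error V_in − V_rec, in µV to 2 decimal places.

Step size: 8.192 V ÷ 2^15 = 250.00 µV.
Scaled input = 13025.6400 LSBs, so code = 13026.
V_rec = (−4.096) + 13026·0.00025 = -0.8395 V.
Difference: -9e-05 V → -90.00 µV.

-90.00 µV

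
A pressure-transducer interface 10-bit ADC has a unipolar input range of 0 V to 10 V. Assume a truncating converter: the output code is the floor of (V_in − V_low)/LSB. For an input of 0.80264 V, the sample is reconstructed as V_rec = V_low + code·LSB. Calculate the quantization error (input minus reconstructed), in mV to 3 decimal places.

1.859 mV

LSB = 10/2^10 = 9.766 mV.
Scaled input = 82.1903 LSBs, so code = 82.
Reconstructed: 0.80078125 V.
V_in − V_rec = 0.00185875 V = 1.859 mV.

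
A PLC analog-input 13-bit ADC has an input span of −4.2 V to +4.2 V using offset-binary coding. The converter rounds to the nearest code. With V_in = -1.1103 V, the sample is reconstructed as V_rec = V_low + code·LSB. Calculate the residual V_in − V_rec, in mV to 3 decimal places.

One LSB is 8.4 V / 8192 = 1.025 mV.
Scaled input = 3013.1931 LSBs, so code = 3013.
Code 3013 maps back to (−4.2) + 3013×0.00102539 V = -1.110498 V.
V_in − V_rec = 0.000198047 V = 0.198 mV.

0.198 mV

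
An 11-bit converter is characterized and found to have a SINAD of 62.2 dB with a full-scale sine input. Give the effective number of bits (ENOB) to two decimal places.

10.04 bits

ENOB = (SINAD − 1.76) / 6.02 = (62.2 − 1.76)/6.02 = 10.040.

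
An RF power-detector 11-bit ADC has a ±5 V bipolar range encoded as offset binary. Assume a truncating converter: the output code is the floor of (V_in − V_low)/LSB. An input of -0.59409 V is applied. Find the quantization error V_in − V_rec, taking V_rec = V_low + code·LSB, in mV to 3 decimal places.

Step size: 10 V ÷ 2^11 = 4.883 mV.
(V_in − V_low)/LSB = (-0.59409 − (−5))/0.00488281 = 902.3304 → code 902 (floor).
Reconstructed: -0.59570312 V.
V_in − V_rec = 0.00161312 V = 1.613 mV.

1.613 mV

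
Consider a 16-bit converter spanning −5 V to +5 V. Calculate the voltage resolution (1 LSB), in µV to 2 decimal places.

152.59 µV

Full-scale span = 10 V.
LSB = 10 / 2^16 = 10 / 65536 = 0.000152588 V = 152.59 µV.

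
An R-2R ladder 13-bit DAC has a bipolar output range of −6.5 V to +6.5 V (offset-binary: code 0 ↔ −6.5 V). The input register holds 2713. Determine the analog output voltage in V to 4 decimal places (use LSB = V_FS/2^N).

-2.1947 V

LSB = 13 V / 2^13 = 1.587 mV.
V_out = (−6.5) + 2713 × 0.00158691 V = -2.1947 V.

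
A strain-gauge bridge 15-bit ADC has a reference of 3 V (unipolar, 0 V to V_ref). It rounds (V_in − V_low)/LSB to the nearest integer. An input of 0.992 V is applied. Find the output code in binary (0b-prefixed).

code 0b10101001010011 (decimal 10835)

With 32768 levels over 3 V, one step is 91.55 µV.
(0.992 − 0) / 9.15527e-05 = 10835.285 LSBs.
round(10835.285) = 10835.
In binary (0b-prefixed): 0b10101001010011.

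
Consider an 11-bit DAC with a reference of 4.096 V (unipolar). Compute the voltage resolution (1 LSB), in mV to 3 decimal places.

Full-scale span = 4.096 V.
LSB = 4.096 / 2^11 = 4.096 / 2048 = 0.002 V = 2.000 mV.

2.000 mV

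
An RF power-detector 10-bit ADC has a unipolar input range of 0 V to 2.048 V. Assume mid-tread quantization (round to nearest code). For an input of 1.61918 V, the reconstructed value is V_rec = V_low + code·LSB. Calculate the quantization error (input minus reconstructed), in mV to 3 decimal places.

One LSB is 2.048 V / 1024 = 2.000 mV.
Scaled input = 809.5900 LSBs, so code = 810.
Code 810 maps back to 0 + 810×0.002 V = 1.62 V.
V_in − V_rec = -0.00082 V = -0.820 mV.

-0.820 mV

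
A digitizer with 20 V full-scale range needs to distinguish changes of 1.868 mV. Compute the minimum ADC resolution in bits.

Number of steps required ≥ 20 V / 1.868 mV = 10706.64.
Need 2^N ≥ 10706.64; 2^13 = 8192, 2^14 = 16384.
Minimum N = 14.

14 bits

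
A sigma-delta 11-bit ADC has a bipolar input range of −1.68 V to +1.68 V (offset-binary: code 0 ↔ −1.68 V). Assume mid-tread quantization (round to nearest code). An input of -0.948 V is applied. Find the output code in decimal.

code 446

LSB = 3.36 V / 2048 = 1.641 mV.
(V_in − V_low)/LSB = (-0.948 − (−1.68)) / 0.00164062 = 446.171.
Round → code 446.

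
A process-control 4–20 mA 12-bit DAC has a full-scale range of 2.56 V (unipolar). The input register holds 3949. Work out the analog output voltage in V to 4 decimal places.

2.4681 V

LSB = 2.56 V / 2^12 = 0.625 mV.
V_out = 0 + 3949 × 0.000625 V = 2.46813 V.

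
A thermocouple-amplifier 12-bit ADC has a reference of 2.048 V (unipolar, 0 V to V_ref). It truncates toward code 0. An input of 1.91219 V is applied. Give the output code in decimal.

LSB = 2.048 V / 4096 = 0.500 mV.
Input sits at 3824.380 steps above V_low.
Floor → code 3824.

code 3824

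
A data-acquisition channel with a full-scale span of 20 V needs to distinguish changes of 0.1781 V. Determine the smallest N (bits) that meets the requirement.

7 bits

Number of steps required ≥ 20 V / 0.1781 V = 112.30.
Need 2^N ≥ 112.30; 2^6 = 64, 2^7 = 128.
Minimum N = 7.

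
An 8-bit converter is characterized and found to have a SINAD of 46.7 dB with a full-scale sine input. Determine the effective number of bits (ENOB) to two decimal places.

7.47 bits

ENOB = (SINAD − 1.76) / 6.02 = (46.7 − 1.76)/6.02 = 7.465.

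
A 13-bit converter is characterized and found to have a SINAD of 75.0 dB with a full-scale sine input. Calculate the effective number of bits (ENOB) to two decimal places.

ENOB = (SINAD − 1.76) / 6.02 = (75.0 − 1.76)/6.02 = 12.166.

12.17 bits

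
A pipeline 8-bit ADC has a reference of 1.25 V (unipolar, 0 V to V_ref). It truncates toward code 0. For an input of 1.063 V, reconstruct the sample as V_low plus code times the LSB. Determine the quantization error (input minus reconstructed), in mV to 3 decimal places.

3.430 mV

Step size: 1.25 V ÷ 2^8 = 4.883 mV.
(1.063 − 0)/0.00488281 = 217.7024; ⌊·⌋ gives code 217.
V_rec = 0 + 217·0.00488281 = 1.0595703 V.
Difference: 0.00342969 V → 3.430 mV.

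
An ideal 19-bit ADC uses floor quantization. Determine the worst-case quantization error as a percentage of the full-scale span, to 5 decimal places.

0.00019 %

Truncating → worst-case error = 1 LSB = V_FS/2^19, so 100/524288 = 0.000190735 % of full scale.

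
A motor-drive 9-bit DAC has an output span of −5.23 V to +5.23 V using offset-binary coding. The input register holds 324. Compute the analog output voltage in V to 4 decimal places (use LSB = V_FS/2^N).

1.3892 V

LSB = 10.46 V / 2^9 = 20.430 mV.
V_out = (−5.23) + 324 × 0.0204297 V = 1.38922 V.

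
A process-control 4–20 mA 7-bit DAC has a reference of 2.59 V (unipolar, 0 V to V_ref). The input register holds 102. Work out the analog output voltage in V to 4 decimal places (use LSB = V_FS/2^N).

2.0639 V

LSB = 2.59 V / 2^7 = 20.234 mV.
V_out = 0 + 102 × 0.0202344 V = 2.06391 V.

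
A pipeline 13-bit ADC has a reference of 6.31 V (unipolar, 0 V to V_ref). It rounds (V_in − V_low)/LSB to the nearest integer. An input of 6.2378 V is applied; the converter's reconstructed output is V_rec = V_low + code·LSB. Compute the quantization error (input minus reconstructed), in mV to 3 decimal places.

0.205 mV

One LSB is 6.31 V / 8192 = 0.770 mV.
Scaled input = 8098.2659 LSBs, so code = 8098.
V_rec = 0 + 8098·0.000770264 = 6.2375952 V.
Error = 6.2378 − 6.2375952 = 0.000204785 V = 0.205 mV.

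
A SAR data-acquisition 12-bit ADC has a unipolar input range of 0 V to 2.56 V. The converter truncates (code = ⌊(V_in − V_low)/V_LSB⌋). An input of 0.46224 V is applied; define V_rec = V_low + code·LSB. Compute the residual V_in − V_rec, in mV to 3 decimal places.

0.365 mV

One LSB is 2.56 V / 4096 = 0.625 mV.
Scaled input = 739.5840 LSBs, so code = 739.
V_rec = 0 + 739·0.000625 = 0.461875 V.
Difference: 0.000365 V → 0.365 mV.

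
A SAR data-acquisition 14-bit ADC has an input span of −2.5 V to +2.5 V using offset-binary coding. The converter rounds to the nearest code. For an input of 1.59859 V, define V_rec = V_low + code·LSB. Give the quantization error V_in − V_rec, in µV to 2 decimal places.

One LSB is 5 V / 16384 = 305.18 µV.
(V_in − V_low)/LSB = (1.59859 − (−2.5))/0.000305176 = 13430.2597 → code 13430 (round).
Reconstructed: 1.5985107 V.
V_in − V_rec = 7.92578e-05 V = 79.26 µV.

79.26 µV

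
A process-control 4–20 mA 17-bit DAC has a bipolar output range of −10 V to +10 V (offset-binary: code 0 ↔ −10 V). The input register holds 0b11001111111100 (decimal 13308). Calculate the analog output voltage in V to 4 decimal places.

LSB = 20 V / 2^17 = 152.59 µV.
Code 0b11001111111100 = 13308 decimal.
V_out = (−10) + 13308 × 0.000152588 V = -7.96936 V.

-7.9694 V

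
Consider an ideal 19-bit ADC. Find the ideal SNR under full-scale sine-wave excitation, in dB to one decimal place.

SNR ≈ 6.02·N + 1.76 dB = 6.02·19 + 1.76 = 116.14 dB.

116.1 dB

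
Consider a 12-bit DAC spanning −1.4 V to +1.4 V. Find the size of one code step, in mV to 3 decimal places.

0.684 mV

Full-scale span = 2.8 V.
LSB = 2.8 / 2^12 = 2.8 / 4096 = 0.000683594 V = 0.684 mV.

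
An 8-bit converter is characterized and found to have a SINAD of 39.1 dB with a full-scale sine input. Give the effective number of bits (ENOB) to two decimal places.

6.20 bits

ENOB = (SINAD − 1.76) / 6.02 = (39.1 − 1.76)/6.02 = 6.203.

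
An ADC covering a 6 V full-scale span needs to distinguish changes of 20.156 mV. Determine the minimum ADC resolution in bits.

9 bits

Number of steps required ≥ 6 V / 20.156 mV = 297.68.
Need 2^N ≥ 297.68; 2^8 = 256, 2^9 = 512.
Minimum N = 9.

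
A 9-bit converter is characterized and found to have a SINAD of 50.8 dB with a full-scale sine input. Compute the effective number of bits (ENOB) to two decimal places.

8.15 bits

ENOB = (SINAD − 1.76) / 6.02 = (50.8 − 1.76)/6.02 = 8.146.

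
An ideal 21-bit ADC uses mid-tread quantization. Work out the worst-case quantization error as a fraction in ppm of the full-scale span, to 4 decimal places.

0.2384 ppm

Rounding → worst-case error = ½ LSB = V_FS/2^22, so 1e+06/4194304 = 0.238419 ppm of full scale.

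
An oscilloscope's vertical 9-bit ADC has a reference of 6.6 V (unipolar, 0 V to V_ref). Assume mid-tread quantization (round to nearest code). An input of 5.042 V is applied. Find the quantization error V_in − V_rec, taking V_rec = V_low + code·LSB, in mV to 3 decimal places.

Step size: 6.6 V ÷ 2^9 = 12.891 mV.
Scaled input = 391.1370 LSBs, so code = 391.
Code 391 maps back to 0 + 391×0.0128906 V = 5.0402344 V.
Difference: 0.00176563 V → 1.766 mV.

1.766 mV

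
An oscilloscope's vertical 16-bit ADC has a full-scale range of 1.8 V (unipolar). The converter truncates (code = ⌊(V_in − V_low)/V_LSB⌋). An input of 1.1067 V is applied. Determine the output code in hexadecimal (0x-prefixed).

With 65536 levels over 1.8 V, one step is 27.47 µV.
(V_in − V_low)/LSB = (1.1067 − 0) / 2.74658e-05 = 40293.717.
Floor → code 40293.
In hexadecimal (0x-prefixed): 0x9D65.

code 0x9D65 (decimal 40293)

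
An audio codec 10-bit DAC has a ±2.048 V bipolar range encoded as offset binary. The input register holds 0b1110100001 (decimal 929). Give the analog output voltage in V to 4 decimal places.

LSB = 4.096 V / 2^10 = 4.000 mV.
Code 0b1110100001 = 929 decimal.
V_out = (−2.048) + 929 × 0.004 V = 1.668 V.

1.6680 V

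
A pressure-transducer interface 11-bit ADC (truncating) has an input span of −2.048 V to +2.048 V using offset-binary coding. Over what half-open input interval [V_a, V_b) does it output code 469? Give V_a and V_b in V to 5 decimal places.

LSB = 4.096/2^11 = 2.000 mV.
V_a = V_low + 469·LSB = -1.11 V; V_b = V_low + 470·LSB = -1.108 V.

[-1.11000 V, -1.10800 V)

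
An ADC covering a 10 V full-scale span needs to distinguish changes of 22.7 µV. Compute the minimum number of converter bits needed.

19 bits

Number of steps required ≥ 10 V / 22.7 µV = 440528.63.
Need 2^N ≥ 440528.63; 2^18 = 262144, 2^19 = 524288.
Minimum N = 19.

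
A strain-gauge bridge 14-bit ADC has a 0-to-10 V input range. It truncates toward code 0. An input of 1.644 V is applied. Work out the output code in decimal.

Full-scale span = 10 V; LSB = 10/2^14 = 0.610 mV.
(V_in − V_low)/LSB = (1.644 − 0) / 0.000610352 = 2693.530.
Floor → code 2693.

code 2693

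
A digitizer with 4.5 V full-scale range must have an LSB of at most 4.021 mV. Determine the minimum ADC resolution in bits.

Number of steps required ≥ 4.5 V / 4.021 mV = 1119.12.
Need 2^N ≥ 1119.12; 2^10 = 1024, 2^11 = 2048.
Minimum N = 11.

11 bits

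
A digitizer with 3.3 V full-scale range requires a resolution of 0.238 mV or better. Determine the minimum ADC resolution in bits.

14 bits

Number of steps required ≥ 3.3 V / 0.238 mV = 13865.55.
Need 2^N ≥ 13865.55; 2^13 = 8192, 2^14 = 16384.
Minimum N = 14.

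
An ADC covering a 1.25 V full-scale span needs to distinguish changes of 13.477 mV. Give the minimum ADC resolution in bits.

Number of steps required ≥ 1.25 V / 13.477 mV = 92.75.
Need 2^N ≥ 92.75; 2^6 = 64, 2^7 = 128.
Minimum N = 7.

7 bits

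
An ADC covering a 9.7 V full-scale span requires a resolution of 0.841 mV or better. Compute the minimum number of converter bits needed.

14 bits

Number of steps required ≥ 9.7 V / 0.841 mV = 11533.89.
Need 2^N ≥ 11533.89; 2^13 = 8192, 2^14 = 16384.
Minimum N = 14.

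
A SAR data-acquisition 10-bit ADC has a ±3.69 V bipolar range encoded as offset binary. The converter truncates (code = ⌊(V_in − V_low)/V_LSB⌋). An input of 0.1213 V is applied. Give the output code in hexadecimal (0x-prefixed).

code 0x210 (decimal 528)

LSB = 7.38 V / 1024 = 7.207 mV.
(V_in − V_low)/LSB = (0.1213 − (−3.69)) / 0.00720703 = 528.831.
⌊·⌋(528.831) = 528.
In hexadecimal (0x-prefixed): 0x210.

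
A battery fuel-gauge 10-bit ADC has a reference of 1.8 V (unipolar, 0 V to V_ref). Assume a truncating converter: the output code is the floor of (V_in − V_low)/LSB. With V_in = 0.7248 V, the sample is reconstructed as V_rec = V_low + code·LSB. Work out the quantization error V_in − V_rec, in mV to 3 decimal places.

0.581 mV

Step size: 1.8 V ÷ 2^10 = 1.758 mV.
(0.7248 − 0)/0.00175781 = 412.3307; ⌊·⌋ gives code 412.
V_rec = 0 + 412·0.00175781 = 0.72421875 V.
Error = 0.7248 − 0.72421875 = 0.00058125 V = 0.581 mV.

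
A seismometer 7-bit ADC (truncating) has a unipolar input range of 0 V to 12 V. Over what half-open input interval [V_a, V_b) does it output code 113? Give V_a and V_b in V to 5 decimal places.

[10.59375 V, 10.68750 V)

LSB = 12/2^7 = 93.750 mV.
V_a = V_low + 113·LSB = 10.5938 V; V_b = V_low + 114·LSB = 10.6875 V.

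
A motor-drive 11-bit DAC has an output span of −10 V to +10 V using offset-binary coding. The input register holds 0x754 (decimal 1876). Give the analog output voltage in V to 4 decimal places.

LSB = 20 V / 2^11 = 9.766 mV.
Code 0x754 = 1876 decimal.
V_out = (−10) + 1876 × 0.00976562 V = 8.32031 V.

8.3203 V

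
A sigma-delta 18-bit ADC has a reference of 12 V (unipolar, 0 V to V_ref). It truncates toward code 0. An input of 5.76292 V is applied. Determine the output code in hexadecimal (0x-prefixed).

With 262144 levels over 12 V, one step is 45.78 µV.
Input sits at 125892.908 steps above V_low.
Floor → code 125892.
In hexadecimal (0x-prefixed): 0x1EBC4.

code 0x1EBC4 (decimal 125892)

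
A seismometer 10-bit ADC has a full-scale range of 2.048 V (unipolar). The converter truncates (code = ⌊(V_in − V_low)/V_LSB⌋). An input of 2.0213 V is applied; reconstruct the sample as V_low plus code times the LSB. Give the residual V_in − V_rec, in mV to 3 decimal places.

LSB = 2.048/2^10 = 2.000 mV.
Scaled input = 1010.6500 LSBs, so code = 1010.
V_rec = 0 + 1010·0.002 = 2.02 V.
Error = 2.0213 − 2.02 = 0.0013 V = 1.300 mV.

1.300 mV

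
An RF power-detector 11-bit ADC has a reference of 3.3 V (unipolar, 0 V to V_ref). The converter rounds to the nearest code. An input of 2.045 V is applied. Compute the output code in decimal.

Full-scale span = 3.3 V; LSB = 3.3/2^11 = 1.611 mV.
Input sits at 1269.139 steps above V_low.
round(1269.139) = 1269.

code 1269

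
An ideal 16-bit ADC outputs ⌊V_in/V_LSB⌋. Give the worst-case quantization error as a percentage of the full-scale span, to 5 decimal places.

0.00153 %

Truncating → worst-case error = 1 LSB = V_FS/2^16, so 100/65536 = 0.00152588 % of full scale.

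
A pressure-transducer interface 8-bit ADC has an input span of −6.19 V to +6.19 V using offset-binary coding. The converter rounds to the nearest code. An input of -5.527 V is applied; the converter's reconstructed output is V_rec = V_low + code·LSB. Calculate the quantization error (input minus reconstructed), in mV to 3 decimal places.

-14.031 mV

Step size: 12.38 V ÷ 2^8 = 48.359 mV.
(V_in − V_low)/LSB = (-5.527 − (−6.19))/0.0483594 = 13.7099 → code 14 (round).
Reconstructed: -5.5129687 V.
V_in − V_rec = -0.0140313 V = -14.031 mV.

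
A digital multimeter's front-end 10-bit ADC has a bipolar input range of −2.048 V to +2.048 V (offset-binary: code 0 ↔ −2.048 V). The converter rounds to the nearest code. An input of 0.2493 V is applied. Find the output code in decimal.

With 1024 levels over 4.096 V, one step is 4.000 mV.
(V_in − V_low)/LSB = (0.2493 − (−2.048)) / 0.004 = 574.325.
So the output code is 574.

code 574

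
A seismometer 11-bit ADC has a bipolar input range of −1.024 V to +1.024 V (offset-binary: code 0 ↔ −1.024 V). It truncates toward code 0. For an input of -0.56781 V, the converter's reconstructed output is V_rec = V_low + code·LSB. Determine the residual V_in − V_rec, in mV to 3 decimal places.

0.190 mV

Step size: 2.048 V ÷ 2^11 = 1.000 mV.
Scaled input = 456.1900 LSBs, so code = 456.
Code 456 maps back to (−1.024) + 456×0.001 V = -0.568 V.
V_in − V_rec = 0.00019 V = 0.190 mV.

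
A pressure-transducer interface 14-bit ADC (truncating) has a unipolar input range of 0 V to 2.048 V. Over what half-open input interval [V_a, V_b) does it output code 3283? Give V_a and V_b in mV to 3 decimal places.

LSB = 2.048/2^14 = 125.00 µV.
V_a = V_low + 3283·LSB = 0.410375 V; V_b = V_low + 3284·LSB = 0.4105 V.

[410.375 mV, 410.500 mV)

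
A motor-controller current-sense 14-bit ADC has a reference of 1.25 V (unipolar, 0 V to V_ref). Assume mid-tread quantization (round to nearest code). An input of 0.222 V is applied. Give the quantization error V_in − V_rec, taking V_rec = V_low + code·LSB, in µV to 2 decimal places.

-15.38 µV

One LSB is 1.25 V / 16384 = 76.29 µV.
(0.222 − 0)/7.62939e-05 = 2909.7984; round gives code 2910.
V_rec = 0 + 2910·7.62939e-05 = 0.22201538 V.
Error = 0.222 − 0.22201538 = -1.53809e-05 V = -15.38 µV.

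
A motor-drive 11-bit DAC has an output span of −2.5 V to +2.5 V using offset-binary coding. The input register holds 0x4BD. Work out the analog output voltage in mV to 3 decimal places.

461.426 mV

LSB = 5 V / 2^11 = 2.441 mV.
Code 0x4BD = 1213 decimal.
V_out = (−2.5) + 1213 × 0.00244141 V = 0.461426 V.
= 461.426 mV.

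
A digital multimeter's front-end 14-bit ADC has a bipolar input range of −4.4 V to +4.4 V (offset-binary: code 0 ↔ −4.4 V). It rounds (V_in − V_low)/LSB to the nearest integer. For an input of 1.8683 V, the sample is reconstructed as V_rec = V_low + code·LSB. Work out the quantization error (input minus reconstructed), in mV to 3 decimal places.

One LSB is 8.8 V / 16384 = 0.537 mV.
(1.8683 − (−4.4))/0.000537109 = 11670.4349; round gives code 11670.
V_rec = (−4.4) + 11670·0.000537109 = 1.8680664 V.
V_in − V_rec = 0.000233594 V = 0.234 mV.

0.234 mV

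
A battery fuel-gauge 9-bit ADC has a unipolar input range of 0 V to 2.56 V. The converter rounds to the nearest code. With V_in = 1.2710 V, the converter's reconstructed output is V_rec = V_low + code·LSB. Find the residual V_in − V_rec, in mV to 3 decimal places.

LSB = 2.56/2^9 = 5.000 mV.
Scaled input = 254.2000 LSBs, so code = 254.
Reconstructed: 1.27 V.
Difference: 0.001 V → 1.000 mV.

1.000 mV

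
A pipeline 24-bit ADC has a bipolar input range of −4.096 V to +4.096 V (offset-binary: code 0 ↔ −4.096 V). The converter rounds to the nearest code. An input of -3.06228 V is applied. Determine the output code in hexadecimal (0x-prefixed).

Full-scale span = 8.192 V; LSB = 8.192/2^24 = 0.49 µV.
(-3.06228 − (−4.096)) / 4.88281e-07 = 2117058.560 LSBs.
So the output code is 2117059.
In hexadecimal (0x-prefixed): 0x204DC3.

code 0x204DC3 (decimal 2117059)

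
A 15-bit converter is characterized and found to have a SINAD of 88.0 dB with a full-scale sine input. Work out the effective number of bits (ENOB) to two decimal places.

ENOB = (SINAD − 1.76) / 6.02 = (88.0 − 1.76)/6.02 = 14.326.

14.33 bits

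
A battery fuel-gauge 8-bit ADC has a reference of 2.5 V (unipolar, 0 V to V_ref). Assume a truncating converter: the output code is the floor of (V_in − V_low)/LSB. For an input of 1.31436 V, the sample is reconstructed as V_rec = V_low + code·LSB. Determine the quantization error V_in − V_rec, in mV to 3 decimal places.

Step size: 2.5 V ÷ 2^8 = 9.766 mV.
Scaled input = 134.5905 LSBs, so code = 134.
V_rec = 0 + 134·0.00976562 = 1.3085938 V.
Difference: 0.00576625 V → 5.766 mV.

5.766 mV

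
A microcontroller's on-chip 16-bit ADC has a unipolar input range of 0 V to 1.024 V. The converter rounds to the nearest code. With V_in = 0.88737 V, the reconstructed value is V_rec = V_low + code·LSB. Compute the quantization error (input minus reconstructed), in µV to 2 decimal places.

-5.00 µV

One LSB is 1.024 V / 65536 = 15.62 µV.
(0.88737 − 0)/1.5625e-05 = 56791.6800; round gives code 56792.
Reconstructed: 0.887375 V.
Difference: -5e-06 V → -5.00 µV.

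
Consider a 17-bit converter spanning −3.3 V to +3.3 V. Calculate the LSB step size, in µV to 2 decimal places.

50.35 µV

Full-scale span = 6.6 V.
LSB = 6.6 / 2^17 = 6.6 / 131072 = 5.0354e-05 V = 50.35 µV.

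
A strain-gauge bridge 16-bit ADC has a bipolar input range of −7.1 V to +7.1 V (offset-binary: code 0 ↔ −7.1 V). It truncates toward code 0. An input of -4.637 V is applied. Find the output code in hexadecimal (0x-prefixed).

code 0x2C67 (decimal 11367)

LSB = 14.2 V / 65536 = 216.67 µV.
(-4.637 − (−7.1)) / 0.000216675 = 11367.265 LSBs.
Floor → code 11367.
In hexadecimal (0x-prefixed): 0x2C67.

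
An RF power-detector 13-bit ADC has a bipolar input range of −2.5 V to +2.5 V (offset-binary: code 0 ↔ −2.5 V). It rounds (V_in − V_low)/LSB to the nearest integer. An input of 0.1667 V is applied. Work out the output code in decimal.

LSB = 5 V / 8192 = 0.610 mV.
(V_in − V_low)/LSB = (0.1667 − (−2.5)) / 0.000610352 = 4369.121.
round(4369.121) = 4369.

code 4369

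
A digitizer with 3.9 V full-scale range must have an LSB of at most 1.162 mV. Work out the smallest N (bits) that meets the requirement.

Number of steps required ≥ 3.9 V / 1.162 mV = 3356.28.
Need 2^N ≥ 3356.28; 2^11 = 2048, 2^12 = 4096.
Minimum N = 12.

12 bits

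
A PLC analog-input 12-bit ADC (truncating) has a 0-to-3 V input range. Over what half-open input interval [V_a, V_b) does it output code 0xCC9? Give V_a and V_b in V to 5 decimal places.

[2.39722 V, 2.39795 V)

LSB = 3/2^12 = 0.732 mV.
Code 0xCC9 = 3273 decimal.
V_a = V_low + 3273·LSB = 2.39722 V; V_b = V_low + 3274·LSB = 2.39795 V.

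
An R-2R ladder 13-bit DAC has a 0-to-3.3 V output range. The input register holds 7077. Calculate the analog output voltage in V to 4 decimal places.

LSB = 3.3 V / 2^13 = 402.83 µV.
V_out = 0 + 7077 × 0.000402832 V = 2.85084 V.

2.8508 V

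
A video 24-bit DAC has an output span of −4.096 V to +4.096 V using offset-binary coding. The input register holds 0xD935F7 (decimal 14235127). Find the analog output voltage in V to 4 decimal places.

2.8547 V

LSB = 8.192 V / 2^24 = 0.49 µV.
Code 0xD935F7 = 14235127 decimal.
V_out = (−4.096) + 14235127 × 4.88281e-07 V = 2.85475 V.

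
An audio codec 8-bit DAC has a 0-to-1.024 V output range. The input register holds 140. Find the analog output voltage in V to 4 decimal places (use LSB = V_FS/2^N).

0.5600 V

LSB = 1.024 V / 2^8 = 4.000 mV.
V_out = 0 + 140 × 0.004 V = 0.56 V.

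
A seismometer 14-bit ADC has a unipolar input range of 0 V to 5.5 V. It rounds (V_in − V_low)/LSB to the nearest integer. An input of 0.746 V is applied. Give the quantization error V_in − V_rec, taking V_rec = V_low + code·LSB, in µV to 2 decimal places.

89.36 µV

Step size: 5.5 V ÷ 2^14 = 335.69 µV.
Scaled input = 2222.2662 LSBs, so code = 2222.
Reconstructed: 0.74591064 V.
Error = 0.746 − 0.74591064 = 8.93555e-05 V = 89.36 µV.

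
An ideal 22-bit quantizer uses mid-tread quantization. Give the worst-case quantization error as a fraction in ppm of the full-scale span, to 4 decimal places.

0.1192 ppm

Rounding → worst-case error = ½ LSB = V_FS/2^23, so 1e+06/8388608 = 0.119209 ppm of full scale.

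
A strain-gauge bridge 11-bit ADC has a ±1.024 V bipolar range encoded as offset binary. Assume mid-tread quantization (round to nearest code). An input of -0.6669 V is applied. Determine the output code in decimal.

code 357

LSB = 2.048 V / 2048 = 1.000 mV.
Input sits at 357.100 steps above V_low.
Round → code 357.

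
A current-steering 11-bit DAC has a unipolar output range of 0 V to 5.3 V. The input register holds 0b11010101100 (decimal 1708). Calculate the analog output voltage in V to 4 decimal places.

LSB = 5.3 V / 2^11 = 2.588 mV.
Code 0b11010101100 = 1708 decimal.
V_out = 0 + 1708 × 0.00258789 V = 4.42012 V.

4.4201 V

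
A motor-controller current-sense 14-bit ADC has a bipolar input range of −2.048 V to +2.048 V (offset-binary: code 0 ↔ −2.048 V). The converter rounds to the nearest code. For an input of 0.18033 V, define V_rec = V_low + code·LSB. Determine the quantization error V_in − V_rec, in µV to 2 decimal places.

80.00 µV

Step size: 4.096 V ÷ 2^14 = 250.00 µV.
Scaled input = 8913.3200 LSBs, so code = 8913.
Reconstructed: 0.18025 V.
Difference: 8e-05 V → 80.00 µV.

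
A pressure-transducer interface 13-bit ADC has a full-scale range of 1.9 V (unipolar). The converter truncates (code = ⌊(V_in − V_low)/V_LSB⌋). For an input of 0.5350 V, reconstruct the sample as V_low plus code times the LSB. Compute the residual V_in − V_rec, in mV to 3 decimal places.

One LSB is 1.9 V / 8192 = 231.93 µV.
(0.5350 − 0)/0.000231934 = 2306.6947; ⌊·⌋ gives code 2306.
Code 2306 maps back to 0 + 2306×0.000231934 V = 0.53483887 V.
V_in − V_rec = 0.000161133 V = 0.161 mV.

0.161 mV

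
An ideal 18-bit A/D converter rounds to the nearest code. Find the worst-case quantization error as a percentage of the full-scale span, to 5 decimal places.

Rounding → worst-case error = ½ LSB = V_FS/2^19, so 100/524288 = 0.000190735 % of full scale.

0.00019 %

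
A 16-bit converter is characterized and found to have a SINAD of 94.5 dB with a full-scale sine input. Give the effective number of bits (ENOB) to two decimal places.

15.41 bits

ENOB = (SINAD − 1.76) / 6.02 = (94.5 − 1.76)/6.02 = 15.405.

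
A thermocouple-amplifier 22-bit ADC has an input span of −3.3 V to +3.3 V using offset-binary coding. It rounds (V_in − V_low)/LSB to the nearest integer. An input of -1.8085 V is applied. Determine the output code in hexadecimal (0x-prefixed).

Full-scale span = 6.6 V; LSB = 6.6/2^22 = 1.57 µV.
(V_in − V_low)/LSB = (-1.8085 − (−3.3)) / 1.57356e-06 = 947849.154.
Round → code 947849.
In hexadecimal (0x-prefixed): 0xE7689.

code 0xE7689 (decimal 947849)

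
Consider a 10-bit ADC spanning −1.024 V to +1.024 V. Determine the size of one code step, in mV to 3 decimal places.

2.000 mV

Full-scale span = 2.048 V.
LSB = 2.048 / 2^10 = 2.048 / 1024 = 0.002 V = 2.000 mV.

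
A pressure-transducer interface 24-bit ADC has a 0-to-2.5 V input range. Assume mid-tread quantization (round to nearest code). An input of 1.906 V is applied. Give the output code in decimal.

LSB = 2.5 V / 16777216 = 0.15 µV.
Input sits at 12790949.478 steps above V_low.
round(12790949.478) = 12790949.

code 12790949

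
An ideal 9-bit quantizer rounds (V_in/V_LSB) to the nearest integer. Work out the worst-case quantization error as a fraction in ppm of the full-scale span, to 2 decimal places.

976.56 ppm

Rounding → worst-case error = ½ LSB = V_FS/2^10, so 1e+06/1024 = 976.562 ppm of full scale.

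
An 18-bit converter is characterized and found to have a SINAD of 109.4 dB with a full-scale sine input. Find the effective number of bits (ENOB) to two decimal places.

ENOB = (SINAD − 1.76) / 6.02 = (109.4 − 1.76)/6.02 = 17.880.

17.88 bits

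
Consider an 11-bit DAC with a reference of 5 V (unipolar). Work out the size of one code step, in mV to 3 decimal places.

2.441 mV

Full-scale span = 5 V.
LSB = 5 / 2^11 = 5 / 2048 = 0.00244141 V = 2.441 mV.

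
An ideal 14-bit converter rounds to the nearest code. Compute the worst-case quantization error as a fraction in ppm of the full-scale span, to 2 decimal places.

Rounding → worst-case error = ½ LSB = V_FS/2^15, so 1e+06/32768 = 30.5176 ppm of full scale.

30.52 ppm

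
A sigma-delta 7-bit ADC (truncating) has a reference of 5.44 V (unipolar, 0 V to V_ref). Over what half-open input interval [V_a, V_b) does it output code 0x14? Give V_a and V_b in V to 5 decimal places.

[0.85000 V, 0.89250 V)

LSB = 5.44/2^7 = 42.500 mV.
Code 0x14 = 20 decimal.
V_a = V_low + 20·LSB = 0.85 V; V_b = V_low + 21·LSB = 0.8925 V.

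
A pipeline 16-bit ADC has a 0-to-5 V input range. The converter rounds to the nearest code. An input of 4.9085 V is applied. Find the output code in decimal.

code 64337

Full-scale span = 5 V; LSB = 5/2^16 = 76.29 µV.
Input sits at 64336.691 steps above V_low.
So the output code is 64337.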